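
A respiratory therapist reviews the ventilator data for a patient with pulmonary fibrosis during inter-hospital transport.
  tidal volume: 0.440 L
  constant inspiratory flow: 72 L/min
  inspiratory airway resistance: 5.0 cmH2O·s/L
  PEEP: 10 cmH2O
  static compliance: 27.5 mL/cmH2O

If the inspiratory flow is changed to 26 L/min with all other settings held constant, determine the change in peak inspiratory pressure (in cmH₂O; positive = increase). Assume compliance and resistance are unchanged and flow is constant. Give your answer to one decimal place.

Flow: 72 L/min ÷ 60 = 1.2 L/s.
New flow: 26 L/min ÷ 60 = 0.4333 L/s.
PIP = Vt/C + R·V̇ + PEEP (constant-flow equation of motion).
Only the resistive term changes: ΔPIP = R × ΔV̇ = 5.0 × (0.4333 − 1.2) = 5.0 × -0.7667 = -3.834 cmH2O.

-3.8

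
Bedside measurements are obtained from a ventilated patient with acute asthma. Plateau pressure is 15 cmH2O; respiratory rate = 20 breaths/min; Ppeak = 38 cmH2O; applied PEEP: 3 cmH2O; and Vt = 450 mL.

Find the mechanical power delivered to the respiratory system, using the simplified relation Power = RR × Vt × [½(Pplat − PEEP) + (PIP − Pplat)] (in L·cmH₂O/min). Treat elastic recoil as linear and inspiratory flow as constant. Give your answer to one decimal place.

261.0

Per-breath work = Vt × [½(Pplat−PEEP) + (PIP−Pplat)] = 0.450 × [0.5×12.0 + 23.0] = 0.450 × 29.0 = 13.05 L·cmH2O.
Power = 20 × 13.05 = 261.0 L·cmH2O/min.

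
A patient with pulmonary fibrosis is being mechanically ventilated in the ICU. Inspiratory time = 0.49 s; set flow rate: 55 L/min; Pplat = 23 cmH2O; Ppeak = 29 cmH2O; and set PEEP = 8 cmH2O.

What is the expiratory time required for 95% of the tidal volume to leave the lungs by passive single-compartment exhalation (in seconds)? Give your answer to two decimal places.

Flow: 55 L/min ÷ 60 = 0.9167 L/s.
Vt = flow × Ti = 0.9167 L/s × 0.49 s × 1000 mL/L = 449.18 mL.
R = (PIP − Pplat)/V̇ = (29 − 23) / 0.9167 = 6.0/0.9167 = 6.545 cmH2O·s/L.
C = Vt/(Pplat − PEEP) = 449.18 / (23 − 8) = 449.18/15.0 = 29.945 mL/cmH2O.
τ = R × C = 6.545 × 0.02995 L/cmH2O = 0.196 s.
t = −τ·ln(1 − 0.95) = −0.196·ln(0.05) = 0.5872 s.

0.59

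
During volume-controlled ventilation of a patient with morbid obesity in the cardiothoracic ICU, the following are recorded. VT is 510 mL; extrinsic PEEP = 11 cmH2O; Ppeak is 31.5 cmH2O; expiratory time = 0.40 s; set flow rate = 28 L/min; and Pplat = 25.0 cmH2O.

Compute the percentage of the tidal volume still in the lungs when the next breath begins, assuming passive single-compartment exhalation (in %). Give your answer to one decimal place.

Flow: 28 L/min ÷ 60 = 0.4667 L/s.
R = (PIP − Pplat)/V̇ = (31.5 − 25.0) / 0.4667 = 6.5/0.4667 = 13.928 cmH2O·s/L.
C = Vt/(Pplat − PEEP) = 510.0 / (25.0 − 11) = 510.0/14.0 = 36.429 mL/cmH2O.
τ = R × C = 13.928 × 0.03643 L/cmH2O = 0.5074 s.
Fraction remaining at end-expiration = e^(−Te/τ) = e^(−0.40/0.5074) = 0.4546 → 45.46%.

45.5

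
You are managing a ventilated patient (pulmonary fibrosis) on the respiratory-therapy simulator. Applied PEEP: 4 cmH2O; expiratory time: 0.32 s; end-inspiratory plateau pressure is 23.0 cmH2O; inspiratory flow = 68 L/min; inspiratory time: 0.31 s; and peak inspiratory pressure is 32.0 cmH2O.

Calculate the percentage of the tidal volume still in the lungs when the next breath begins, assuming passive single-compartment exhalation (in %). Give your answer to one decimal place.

11.3

Flow: 68 L/min ÷ 60 = 1.1333 L/s.
Vt = flow × Ti = 1.1333 L/s × 0.31 s × 1000 mL/L = 351.32 mL.
R = (PIP − Pplat)/V̇ = (32.0 − 23.0) / 1.1333 = 9.0/1.1333 = 7.941 cmH2O·s/L.
C = Vt/(Pplat − PEEP) = 351.32 / (23.0 − 4) = 351.32/19.0 = 18.491 mL/cmH2O.
τ = R × C = 7.941 × 0.01849 L/cmH2O = 0.1468 s.
Fraction remaining at end-expiration = e^(−Te/τ) = e^(−0.32/0.1468) = 0.1131 → 11.31%.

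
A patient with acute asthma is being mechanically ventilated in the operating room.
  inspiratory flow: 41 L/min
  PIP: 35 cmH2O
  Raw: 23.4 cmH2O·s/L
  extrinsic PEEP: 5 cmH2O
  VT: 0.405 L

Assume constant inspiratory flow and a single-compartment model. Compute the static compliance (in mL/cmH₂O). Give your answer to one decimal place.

Flow: 41 L/min ÷ 60 = 0.6833 L/s.
Equation of motion (constant flow): PIP = Vt/C + R·V̇ + PEEP.
Vt/C = PIP − R·V̇ − PEEP = 35 − 23.4×0.6833 − 5 = 35 − 15.989 − 5 = 14.011 cmH2O.
C = Vt / 14.011 = 405 / 14.011 = 28.906 mL/cmH2O.

28.9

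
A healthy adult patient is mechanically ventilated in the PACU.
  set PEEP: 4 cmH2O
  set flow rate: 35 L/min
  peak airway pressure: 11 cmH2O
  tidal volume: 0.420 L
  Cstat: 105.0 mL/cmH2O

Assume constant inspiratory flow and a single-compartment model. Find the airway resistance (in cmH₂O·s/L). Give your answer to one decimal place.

5.1

Flow: 35 L/min ÷ 60 = 0.5833 L/s.
Equation of motion (constant flow): PIP = Vt/C + R·V̇ + PEEP.
R·V̇ = PIP − Vt/C − PEEP = 11 − 420/105.0 − 4 = 11 − 4.0 − 4 = 3.0 cmH2O.
R = 3.0 / 0.5833 = 5.143 cmH2O·s/L.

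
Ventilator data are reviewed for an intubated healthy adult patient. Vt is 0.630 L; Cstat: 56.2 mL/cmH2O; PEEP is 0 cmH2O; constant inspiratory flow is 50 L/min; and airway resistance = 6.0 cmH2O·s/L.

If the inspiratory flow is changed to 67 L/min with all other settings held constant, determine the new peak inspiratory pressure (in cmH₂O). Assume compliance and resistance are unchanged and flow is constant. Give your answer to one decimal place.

17.9

Flow: 50 L/min ÷ 60 = 0.8333 L/s.
New flow: 67 L/min ÷ 60 = 1.1167 L/s.
PIP = Vt/C + R·V̇ + PEEP (constant-flow equation of motion).
Only the resistive term changes: ΔPIP = R × ΔV̇ = 6.0 × (1.1167 − 0.8333) = 6.0 × 0.2834 = 1.7 cmH2O.
Original PIP = 630/56.2 + 6.0×0.8333 + 0 = 16.21 cmH2O; new PIP = 16.21 + (1.7) = 17.91 cmH2O.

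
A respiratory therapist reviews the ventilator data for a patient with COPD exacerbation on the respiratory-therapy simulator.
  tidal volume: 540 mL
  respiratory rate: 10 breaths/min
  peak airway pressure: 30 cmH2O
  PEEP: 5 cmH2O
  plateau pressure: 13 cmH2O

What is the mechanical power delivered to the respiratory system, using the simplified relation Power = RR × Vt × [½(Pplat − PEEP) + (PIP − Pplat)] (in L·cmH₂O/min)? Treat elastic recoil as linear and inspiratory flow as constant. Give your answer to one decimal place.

Per-breath work = Vt × [½(Pplat−PEEP) + (PIP−Pplat)] = 0.540 × [0.5×8.0 + 17.0] = 0.540 × 21.0 = 11.34 L·cmH2O.
Power = 10 × 11.34 = 113.4 L·cmH2O/min.

113.4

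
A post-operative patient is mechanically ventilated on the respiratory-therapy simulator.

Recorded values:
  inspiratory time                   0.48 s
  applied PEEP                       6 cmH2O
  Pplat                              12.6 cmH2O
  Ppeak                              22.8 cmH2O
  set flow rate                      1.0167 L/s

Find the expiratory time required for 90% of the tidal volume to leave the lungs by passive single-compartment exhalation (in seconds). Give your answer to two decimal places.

Vt = flow × Ti = 1.0167 L/s × 0.48 s × 1000 mL/L = 488.02 mL.
R = (PIP − Pplat)/V̇ = (22.8 − 12.6) / 1.0167 = 10.2/1.0167 = 10.032 cmH2O·s/L.
C = Vt/(Pplat − PEEP) = 488.02 / (12.6 − 6) = 488.02/6.6 = 73.942 mL/cmH2O.
τ = R × C = 10.032 × 0.07394 L/cmH2O = 0.7418 s.
t = −τ·ln(1 − 0.90) = −0.7418·ln(0.1) = 1.708 s.

1.71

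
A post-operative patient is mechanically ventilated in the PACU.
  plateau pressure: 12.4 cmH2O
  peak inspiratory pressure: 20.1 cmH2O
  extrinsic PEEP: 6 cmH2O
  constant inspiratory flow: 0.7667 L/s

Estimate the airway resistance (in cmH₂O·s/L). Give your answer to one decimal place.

Raw = (PIP − Pplat) / flow = (20.1 − 12.4) / 0.7667 = 7.7 / 0.7667 = 10.043 cmH2O·s/L.

10.0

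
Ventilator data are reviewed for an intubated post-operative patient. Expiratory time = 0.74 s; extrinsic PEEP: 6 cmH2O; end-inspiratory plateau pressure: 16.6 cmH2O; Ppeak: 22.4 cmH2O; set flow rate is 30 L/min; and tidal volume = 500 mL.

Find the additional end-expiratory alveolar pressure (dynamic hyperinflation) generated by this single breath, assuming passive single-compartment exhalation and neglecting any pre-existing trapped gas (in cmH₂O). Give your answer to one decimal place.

Flow: 30 L/min ÷ 60 = 0.5 L/s.
R = (PIP − Pplat)/V̇ = (22.4 − 16.6) / 0.5 = 5.8/0.5 = 11.6 cmH2O·s/L.
C = Vt/(Pplat − PEEP) = 500.0 / (16.6 − 6) = 500.0/10.6 = 47.17 mL/cmH2O.
τ = R × C = 11.6 × 0.04717 L/cmH2O = 0.5472 s.
Fraction remaining = e^(−Te/τ) = e^(−0.74/0.5472) = 0.2586; trapped volume = 500.0 × 0.2586 = 129.3 mL.
Additional alveolar pressure from trapping ≈ V_trapped / C = 129.3 / 47.17 = 2.741 cmH2O.

2.7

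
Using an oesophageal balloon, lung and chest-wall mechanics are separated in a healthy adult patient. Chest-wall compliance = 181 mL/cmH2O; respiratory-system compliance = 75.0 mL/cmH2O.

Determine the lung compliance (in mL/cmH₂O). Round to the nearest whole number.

1/CL = 1/Crs − 1/Ccw.
1/CL = 1/75.0 − 1/181 = 0.007808.
CL = 128.07 mL/cmH2O.

128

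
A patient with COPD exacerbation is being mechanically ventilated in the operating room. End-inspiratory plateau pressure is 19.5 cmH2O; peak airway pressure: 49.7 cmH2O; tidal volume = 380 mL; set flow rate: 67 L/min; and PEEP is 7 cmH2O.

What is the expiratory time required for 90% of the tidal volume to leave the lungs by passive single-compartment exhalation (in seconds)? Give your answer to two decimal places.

Flow: 67 L/min ÷ 60 = 1.1167 L/s.
R = (PIP − Pplat)/V̇ = (49.7 − 19.5) / 1.1167 = 30.2/1.1167 = 27.044 cmH2O·s/L.
C = Vt/(Pplat − PEEP) = 380.0 / (19.5 − 7) = 380.0/12.5 = 30.4 mL/cmH2O.
τ = R × C = 27.044 × 0.0304 L/cmH2O = 0.8221 s.
t = −τ·ln(1 − 0.90) = −0.8221·ln(0.1) = 1.893 s.

1.89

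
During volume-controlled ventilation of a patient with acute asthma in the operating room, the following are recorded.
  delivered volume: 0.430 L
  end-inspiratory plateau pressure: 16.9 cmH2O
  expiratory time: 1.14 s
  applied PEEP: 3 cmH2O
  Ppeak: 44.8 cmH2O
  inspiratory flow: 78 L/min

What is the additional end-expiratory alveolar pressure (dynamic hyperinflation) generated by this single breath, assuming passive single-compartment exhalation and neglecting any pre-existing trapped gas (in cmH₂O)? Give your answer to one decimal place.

2.5

Flow: 78 L/min ÷ 60 = 1.3 L/s.
R = (PIP − Pplat)/V̇ = (44.8 − 16.9) / 1.3 = 27.9/1.3 = 21.462 cmH2O·s/L.
C = Vt/(Pplat − PEEP) = 430.0 / (16.9 − 3) = 430.0/13.9 = 30.935 mL/cmH2O.
τ = R × C = 21.462 × 0.03094 L/cmH2O = 0.664 s.
Fraction remaining = e^(−Te/τ) = e^(−1.14/0.664) = 0.1796; trapped volume = 430.0 × 0.1796 = 77.228 mL.
Additional alveolar pressure from trapping ≈ V_trapped / C = 77.228 / 30.935 = 2.496 cmH2O.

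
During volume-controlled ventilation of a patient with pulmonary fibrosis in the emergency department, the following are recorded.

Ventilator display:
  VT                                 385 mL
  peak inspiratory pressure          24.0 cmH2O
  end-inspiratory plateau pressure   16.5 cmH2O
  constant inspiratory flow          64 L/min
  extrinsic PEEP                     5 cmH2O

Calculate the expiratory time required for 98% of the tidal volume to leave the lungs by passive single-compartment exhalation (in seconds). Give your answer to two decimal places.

Flow: 64 L/min ÷ 60 = 1.0667 L/s.
R = (PIP − Pplat)/V̇ = (24.0 − 16.5) / 1.0667 = 7.5/1.0667 = 7.031 cmH2O·s/L.
C = Vt/(Pplat − PEEP) = 385.0 / (16.5 − 5) = 385.0/11.5 = 33.478 mL/cmH2O.
τ = R × C = 7.031 × 0.03348 L/cmH2O = 0.2354 s.
t = −τ·ln(1 − 0.98) = −0.2354·ln(0.02) = 0.9209 s.

0.92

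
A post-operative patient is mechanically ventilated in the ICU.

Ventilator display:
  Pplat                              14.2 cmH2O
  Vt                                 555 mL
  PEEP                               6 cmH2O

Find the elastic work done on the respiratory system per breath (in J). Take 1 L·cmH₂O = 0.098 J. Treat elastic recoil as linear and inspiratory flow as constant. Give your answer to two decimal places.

Elastic work ≈ ½ × (Pplat − PEEP) × Vt = 0.5 × (14.2 − 6) × 0.555 L = 0.5 × 8.2 × 0.555 = 2.276 L·cmH2O.
× 0.098 J/(L·cmH2O) → 0.223 J.

0.22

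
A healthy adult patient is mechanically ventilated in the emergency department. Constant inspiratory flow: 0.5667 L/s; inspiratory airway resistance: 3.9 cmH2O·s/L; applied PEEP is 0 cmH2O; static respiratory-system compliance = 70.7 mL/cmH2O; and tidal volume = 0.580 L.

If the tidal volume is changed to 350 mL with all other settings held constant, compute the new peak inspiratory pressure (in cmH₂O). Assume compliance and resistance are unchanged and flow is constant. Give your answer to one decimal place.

PIP = Vt/C + R·V̇ + PEEP (constant-flow equation of motion).
Only the elastic term changes: ΔPIP = ΔVt / C = (350 − 580) / 70.7 = -3.253 cmH2O.
Original PIP = 580/70.7 + 3.9×0.5667 + 0 = 10.414 cmH2O; new PIP = 10.414 + (-3.253) = 7.161 cmH2O.

7.2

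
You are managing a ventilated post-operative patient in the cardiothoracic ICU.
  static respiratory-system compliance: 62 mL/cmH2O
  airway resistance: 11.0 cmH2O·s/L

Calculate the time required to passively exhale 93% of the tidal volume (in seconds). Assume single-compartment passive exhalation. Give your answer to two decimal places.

τ = R × C = 11.0 × 62 mL/cmH2O = 11.0 × 0.062 L/cmH2O = 0.682 s.
Exhaled fraction f = 1 − e^(−t/τ) → t = −τ·ln(1 − f) = −0.682·ln(0.07) = 1.814 s.

1.81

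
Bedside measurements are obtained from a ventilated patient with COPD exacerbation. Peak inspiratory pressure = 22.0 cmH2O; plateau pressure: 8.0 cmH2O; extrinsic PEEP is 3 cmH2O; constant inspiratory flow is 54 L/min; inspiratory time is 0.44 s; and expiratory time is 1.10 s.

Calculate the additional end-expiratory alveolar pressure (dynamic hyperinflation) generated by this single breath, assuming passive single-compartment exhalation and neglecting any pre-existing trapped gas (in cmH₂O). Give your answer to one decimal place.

Flow: 54 L/min ÷ 60 = 0.9 L/s.
Vt = flow × Ti = 0.9 L/s × 0.44 s × 1000 mL/L = 396.0 mL.
R = (PIP − Pplat)/V̇ = (22.0 − 8.0) / 0.9 = 14.0/0.9 = 15.556 cmH2O·s/L.
C = Vt/(Pplat − PEEP) = 396.0 / (8.0 − 3) = 396.0/5.0 = 79.2 mL/cmH2O.
τ = R × C = 15.556 × 0.0792 L/cmH2O = 1.232 s.
Fraction remaining = e^(−Te/τ) = e^(−1.10/1.232) = 0.4095; trapped volume = 396.0 × 0.4095 = 162.16 mL.
Additional alveolar pressure from trapping ≈ V_trapped / C = 162.16 / 79.2 = 2.047 cmH2O.

2.0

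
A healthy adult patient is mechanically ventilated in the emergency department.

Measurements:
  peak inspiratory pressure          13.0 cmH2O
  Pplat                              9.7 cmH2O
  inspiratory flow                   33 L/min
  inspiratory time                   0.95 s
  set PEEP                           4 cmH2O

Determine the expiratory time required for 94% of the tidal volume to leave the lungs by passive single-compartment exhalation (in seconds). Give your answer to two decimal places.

Flow: 33 L/min ÷ 60 = 0.55 L/s.
Vt = flow × Ti = 0.55 L/s × 0.95 s × 1000 mL/L = 522.5 mL.
R = (PIP − Pplat)/V̇ = (13.0 − 9.7) / 0.55 = 3.3/0.55 = 6.0 cmH2O·s/L.
C = Vt/(Pplat − PEEP) = 522.5 / (9.7 − 4) = 522.5/5.7 = 91.667 mL/cmH2O.
τ = R × C = 6.0 × 0.09167 L/cmH2O = 0.55 s.
t = −τ·ln(1 − 0.94) = −0.55·ln(0.06) = 1.547 s.

1.55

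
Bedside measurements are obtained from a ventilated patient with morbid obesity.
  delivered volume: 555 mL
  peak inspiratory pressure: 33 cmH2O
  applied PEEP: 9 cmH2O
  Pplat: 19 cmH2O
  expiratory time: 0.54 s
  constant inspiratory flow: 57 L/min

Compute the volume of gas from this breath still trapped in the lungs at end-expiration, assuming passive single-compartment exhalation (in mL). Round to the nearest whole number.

Flow: 57 L/min ÷ 60 = 0.95 L/s.
R = (PIP − Pplat)/V̇ = (33 − 19) / 0.95 = 14.0/0.95 = 14.737 cmH2O·s/L.
C = Vt/(Pplat − PEEP) = 555.0 / (19 − 9) = 555.0/10.0 = 55.5 mL/cmH2O.
τ = R × C = 14.737 × 0.0555 L/cmH2O = 0.8179 s.
Fraction remaining = e^(−Te/τ) = e^(−0.54/0.8179) = 0.5167.
Trapped volume = 555.0 × 0.5167 = 286.77 mL.

287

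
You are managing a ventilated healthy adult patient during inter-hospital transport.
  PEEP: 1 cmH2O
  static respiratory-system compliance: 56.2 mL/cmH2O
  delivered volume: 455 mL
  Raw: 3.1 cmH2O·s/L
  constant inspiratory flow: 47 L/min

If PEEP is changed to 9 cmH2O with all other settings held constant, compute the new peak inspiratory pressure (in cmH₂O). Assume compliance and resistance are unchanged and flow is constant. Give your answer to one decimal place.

Flow: 47 L/min ÷ 60 = 0.7833 L/s.
PIP = Vt/C + R·V̇ + PEEP (constant-flow equation of motion).
Only the baseline term changes: ΔPIP = ΔPEEP = 9 − 1 = 8.0 cmH2O.
Original PIP = 455/56.2 + 3.1×0.7833 + 1 = 11.524 cmH2O; new PIP = 11.524 + (8.0) = 19.524 cmH2O.

19.5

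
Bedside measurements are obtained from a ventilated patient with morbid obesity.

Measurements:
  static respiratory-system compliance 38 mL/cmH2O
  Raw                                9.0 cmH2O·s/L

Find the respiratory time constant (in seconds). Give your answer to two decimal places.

0.34

τ = R × C = 9.0 × 38 mL/cmH2O = 9.0 × 0.038 L/cmH2O = 0.342 s.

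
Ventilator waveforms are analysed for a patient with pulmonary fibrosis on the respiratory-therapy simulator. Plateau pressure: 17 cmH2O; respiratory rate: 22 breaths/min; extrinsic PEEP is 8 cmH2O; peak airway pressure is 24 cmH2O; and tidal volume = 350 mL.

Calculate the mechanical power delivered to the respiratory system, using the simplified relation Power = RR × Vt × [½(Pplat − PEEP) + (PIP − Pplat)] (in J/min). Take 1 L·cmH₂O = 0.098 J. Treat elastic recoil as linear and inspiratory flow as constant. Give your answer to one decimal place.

8.7

Per-breath work = Vt × [½(Pplat−PEEP) + (PIP−Pplat)] = 0.350 × [0.5×9.0 + 7.0] = 0.350 × 11.5 = 4.025 L·cmH2O.
Power = 22 × 4.025 = 88.55 L·cmH2O/min.
× 0.098 J/(L·cmH2O) → 8.678 J/min.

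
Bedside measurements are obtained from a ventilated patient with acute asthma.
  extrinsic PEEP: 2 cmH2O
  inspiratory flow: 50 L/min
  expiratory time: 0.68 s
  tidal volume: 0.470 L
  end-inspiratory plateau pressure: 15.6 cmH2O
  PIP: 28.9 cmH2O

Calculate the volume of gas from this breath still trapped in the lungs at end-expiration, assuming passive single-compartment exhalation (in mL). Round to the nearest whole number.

137

Flow: 50 L/min ÷ 60 = 0.8333 L/s.
R = (PIP − Pplat)/V̇ = (28.9 − 15.6) / 0.8333 = 13.3/0.8333 = 15.961 cmH2O·s/L.
C = Vt/(Pplat − PEEP) = 470.0 / (15.6 − 2) = 470.0/13.6 = 34.559 mL/cmH2O.
τ = R × C = 15.961 × 0.03456 L/cmH2O = 0.5516 s.
Fraction remaining = e^(−Te/τ) = e^(−0.68/0.5516) = 0.2915.
Trapped volume = 470.0 × 0.2915 = 137.01 mL.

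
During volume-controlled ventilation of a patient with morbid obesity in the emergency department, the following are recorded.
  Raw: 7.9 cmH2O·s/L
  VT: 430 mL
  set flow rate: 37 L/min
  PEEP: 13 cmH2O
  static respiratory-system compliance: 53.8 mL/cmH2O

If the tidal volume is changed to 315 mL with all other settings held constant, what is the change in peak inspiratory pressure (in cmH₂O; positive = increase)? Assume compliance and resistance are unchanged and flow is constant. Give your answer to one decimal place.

PIP = Vt/C + R·V̇ + PEEP (constant-flow equation of motion).
Only the elastic term changes: ΔPIP = ΔVt / C = (315 − 430) / 53.8 = -2.138 cmH2O.

-2.1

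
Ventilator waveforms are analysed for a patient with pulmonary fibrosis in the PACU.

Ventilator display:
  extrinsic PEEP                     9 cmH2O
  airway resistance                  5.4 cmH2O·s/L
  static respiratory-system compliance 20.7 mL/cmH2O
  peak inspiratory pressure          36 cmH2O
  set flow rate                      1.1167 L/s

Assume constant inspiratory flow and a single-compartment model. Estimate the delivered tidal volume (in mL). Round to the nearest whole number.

Equation of motion (constant flow): PIP = Vt/C + R·V̇ + PEEP.
Vt/C = PIP − R·V̇ − PEEP = 36 − 6.03 − 9 = 20.97 cmH2O.
Vt = C × 20.97 = 20.7 × 20.97 = 434.08 mL.

434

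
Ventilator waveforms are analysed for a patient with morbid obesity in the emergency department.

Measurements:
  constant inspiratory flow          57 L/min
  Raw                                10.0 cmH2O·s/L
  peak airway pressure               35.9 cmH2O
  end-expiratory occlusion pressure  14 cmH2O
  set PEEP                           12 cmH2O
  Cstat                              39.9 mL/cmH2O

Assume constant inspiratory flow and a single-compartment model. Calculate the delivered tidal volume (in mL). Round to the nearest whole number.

495

Flow: 57 L/min ÷ 60 = 0.95 L/s.
Total PEEP = 14 cmH2O (set 12 + intrinsic 2); this is the baseline alveolar pressure.
Equation of motion (constant flow): PIP = Vt/C + R·V̇ + PEEP.
Vt/C = PIP − R·V̇ − PEEP = 35.9 − 9.5 − 14 = 12.4 cmH2O.
Vt = C × 12.4 = 39.9 × 12.4 = 494.76 mL.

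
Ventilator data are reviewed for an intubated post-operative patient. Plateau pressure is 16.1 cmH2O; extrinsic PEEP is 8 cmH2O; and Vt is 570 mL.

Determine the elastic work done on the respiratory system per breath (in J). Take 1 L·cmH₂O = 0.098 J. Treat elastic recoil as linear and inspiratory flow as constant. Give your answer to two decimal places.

Elastic work ≈ ½ × (Pplat − PEEP) × Vt = 0.5 × (16.1 − 8) × 0.570 L = 0.5 × 8.1 × 0.570 = 2.309 L·cmH2O.
× 0.098 J/(L·cmH2O) → 0.2263 J.

0.23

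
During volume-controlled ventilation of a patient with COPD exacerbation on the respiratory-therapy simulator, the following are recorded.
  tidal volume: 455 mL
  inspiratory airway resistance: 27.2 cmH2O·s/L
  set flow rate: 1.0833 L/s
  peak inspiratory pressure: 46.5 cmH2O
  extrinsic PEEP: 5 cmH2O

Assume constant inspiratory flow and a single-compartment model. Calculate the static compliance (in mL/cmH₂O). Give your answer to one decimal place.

Equation of motion (constant flow): PIP = Vt/C + R·V̇ + PEEP.
Vt/C = PIP − R·V̇ − PEEP = 46.5 − 27.2×1.0833 − 5 = 46.5 − 29.466 − 5 = 12.034 cmH2O.
C = Vt / 12.034 = 455 / 12.034 = 37.81 mL/cmH2O.

37.8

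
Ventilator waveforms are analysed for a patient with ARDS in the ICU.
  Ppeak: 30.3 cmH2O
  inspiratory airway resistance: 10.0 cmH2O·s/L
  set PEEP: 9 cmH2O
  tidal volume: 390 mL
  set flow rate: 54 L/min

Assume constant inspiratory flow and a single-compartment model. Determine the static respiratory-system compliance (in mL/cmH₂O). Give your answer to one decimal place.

Flow: 54 L/min ÷ 60 = 0.9 L/s.
Equation of motion (constant flow): PIP = Vt/C + R·V̇ + PEEP.
Vt/C = PIP − R·V̇ − PEEP = 30.3 − 10.0×0.9 − 9 = 30.3 − 9.0 − 9 = 12.3 cmH2O.
C = Vt / 12.3 = 390 / 12.3 = 31.707 mL/cmH2O.

31.7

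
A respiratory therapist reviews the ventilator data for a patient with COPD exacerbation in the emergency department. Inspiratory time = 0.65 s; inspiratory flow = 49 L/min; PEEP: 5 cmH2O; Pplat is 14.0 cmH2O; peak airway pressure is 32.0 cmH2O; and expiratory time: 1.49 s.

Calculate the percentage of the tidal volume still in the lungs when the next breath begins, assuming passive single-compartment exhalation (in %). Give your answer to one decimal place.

Flow: 49 L/min ÷ 60 = 0.8167 L/s.
Vt = flow × Ti = 0.8167 L/s × 0.65 s × 1000 mL/L = 530.86 mL.
R = (PIP − Pplat)/V̇ = (32.0 − 14.0) / 0.8167 = 18.0/0.8167 = 22.04 cmH2O·s/L.
C = Vt/(Pplat − PEEP) = 530.86 / (14.0 − 5) = 530.86/9.0 = 58.984 mL/cmH2O.
τ = R × C = 22.04 × 0.05898 L/cmH2O = 1.3 s.
Fraction remaining at end-expiration = e^(−Te/τ) = e^(−1.49/1.3) = 0.3179 → 31.79%.

31.8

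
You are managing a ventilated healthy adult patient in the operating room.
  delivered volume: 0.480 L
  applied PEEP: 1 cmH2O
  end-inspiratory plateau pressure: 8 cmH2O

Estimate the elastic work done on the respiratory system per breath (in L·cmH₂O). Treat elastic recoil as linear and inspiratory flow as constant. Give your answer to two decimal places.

1.68

Elastic work ≈ ½ × (Pplat − PEEP) × Vt = 0.5 × (8 − 1) × 0.480 L = 0.5 × 7.0 × 0.480 = 1.68 L·cmH2O.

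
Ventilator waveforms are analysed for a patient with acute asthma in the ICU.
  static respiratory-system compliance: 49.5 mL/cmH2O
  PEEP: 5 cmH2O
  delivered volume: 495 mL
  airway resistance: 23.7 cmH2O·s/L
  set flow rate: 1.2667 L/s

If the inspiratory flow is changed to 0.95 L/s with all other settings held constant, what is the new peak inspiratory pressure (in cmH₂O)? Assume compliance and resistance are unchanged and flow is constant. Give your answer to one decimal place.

PIP = Vt/C + R·V̇ + PEEP (constant-flow equation of motion).
Only the resistive term changes: ΔPIP = R × ΔV̇ = 23.7 × (0.95 − 1.2667) = 23.7 × -0.3167 = -7.506 cmH2O.
Original PIP = 495/49.5 + 23.7×1.2667 + 5 = 45.021 cmH2O; new PIP = 45.021 + (-7.506) = 37.515 cmH2O.

37.5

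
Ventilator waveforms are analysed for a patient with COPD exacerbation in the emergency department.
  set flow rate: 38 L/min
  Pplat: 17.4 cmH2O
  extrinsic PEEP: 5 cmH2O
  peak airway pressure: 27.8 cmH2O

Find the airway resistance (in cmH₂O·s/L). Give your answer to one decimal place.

16.4

Flow: 38 L/min ÷ 60 = 0.6333 L/s.
Raw = (PIP − Pplat) / flow = (27.8 − 17.4) / 0.6333 = 10.4 / 0.6333 = 16.422 cmH2O·s/L.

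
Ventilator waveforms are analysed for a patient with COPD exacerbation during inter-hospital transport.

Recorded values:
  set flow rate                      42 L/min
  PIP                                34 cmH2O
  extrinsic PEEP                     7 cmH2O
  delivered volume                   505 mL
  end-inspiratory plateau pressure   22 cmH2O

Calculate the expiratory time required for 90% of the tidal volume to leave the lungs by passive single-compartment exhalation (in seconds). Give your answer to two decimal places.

Flow: 42 L/min ÷ 60 = 0.7 L/s.
R = (PIP − Pplat)/V̇ = (34 − 22) / 0.7 = 12.0/0.7 = 17.143 cmH2O·s/L.
C = Vt/(Pplat − PEEP) = 505.0 / (22 − 7) = 505.0/15.0 = 33.667 mL/cmH2O.
τ = R × C = 17.143 × 0.03367 L/cmH2O = 0.5772 s.
t = −τ·ln(1 − 0.90) = −0.5772·ln(0.1) = 1.329 s.

1.33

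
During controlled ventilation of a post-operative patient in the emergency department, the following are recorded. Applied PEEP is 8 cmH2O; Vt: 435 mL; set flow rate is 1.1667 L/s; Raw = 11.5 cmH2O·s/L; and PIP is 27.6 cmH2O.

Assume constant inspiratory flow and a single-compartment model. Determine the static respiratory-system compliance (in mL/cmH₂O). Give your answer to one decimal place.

Equation of motion (constant flow): PIP = Vt/C + R·V̇ + PEEP.
Vt/C = PIP − R·V̇ − PEEP = 27.6 − 11.5×1.1667 − 8 = 27.6 − 13.417 − 8 = 6.183 cmH2O.
C = Vt / 6.183 = 435 / 6.183 = 70.354 mL/cmH2O.

70.4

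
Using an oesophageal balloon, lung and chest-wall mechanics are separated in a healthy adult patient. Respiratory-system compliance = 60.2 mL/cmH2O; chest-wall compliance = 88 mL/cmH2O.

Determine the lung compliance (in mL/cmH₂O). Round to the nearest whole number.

191

1/CL = 1/Crs − 1/Ccw.
1/CL = 1/60.2 − 1/88 = 0.005248.
CL = 190.55 mL/cmH2O.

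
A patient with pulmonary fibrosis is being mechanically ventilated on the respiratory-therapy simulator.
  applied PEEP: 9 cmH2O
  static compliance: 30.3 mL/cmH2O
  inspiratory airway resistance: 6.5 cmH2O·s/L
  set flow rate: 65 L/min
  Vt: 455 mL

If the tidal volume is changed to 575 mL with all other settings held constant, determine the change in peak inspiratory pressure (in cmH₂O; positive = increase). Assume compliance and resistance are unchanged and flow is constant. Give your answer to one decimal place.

PIP = Vt/C + R·V̇ + PEEP (constant-flow equation of motion).
Only the elastic term changes: ΔPIP = ΔVt / C = (575 − 455) / 30.3 = 3.96 cmH2O.

4.0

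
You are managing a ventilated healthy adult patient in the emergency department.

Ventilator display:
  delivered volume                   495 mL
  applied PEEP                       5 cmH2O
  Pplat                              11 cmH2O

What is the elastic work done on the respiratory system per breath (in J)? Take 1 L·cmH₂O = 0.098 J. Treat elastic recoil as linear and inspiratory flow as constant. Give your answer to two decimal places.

Elastic work ≈ ½ × (Pplat − PEEP) × Vt = 0.5 × (11 − 5) × 0.495 L = 0.5 × 6.0 × 0.495 = 1.485 L·cmH2O.
× 0.098 J/(L·cmH2O) → 0.1455 J.

0.15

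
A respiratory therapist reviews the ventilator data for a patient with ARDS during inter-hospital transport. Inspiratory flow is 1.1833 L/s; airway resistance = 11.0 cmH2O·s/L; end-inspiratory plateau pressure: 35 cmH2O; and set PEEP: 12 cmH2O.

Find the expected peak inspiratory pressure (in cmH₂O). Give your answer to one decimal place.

48.0

PIP = Pplat + Raw × flow = 35 + 11.0 × 1.1833 = 35 + 13.016 = 48.016 cmH2O.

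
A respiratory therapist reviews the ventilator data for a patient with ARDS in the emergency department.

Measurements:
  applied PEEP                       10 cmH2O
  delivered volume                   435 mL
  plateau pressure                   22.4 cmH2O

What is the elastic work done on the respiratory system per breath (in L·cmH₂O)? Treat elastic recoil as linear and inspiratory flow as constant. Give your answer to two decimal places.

2.70

Elastic work ≈ ½ × (Pplat − PEEP) × Vt = 0.5 × (22.4 − 10) × 0.435 L = 0.5 × 12.4 × 0.435 = 2.697 L·cmH2O.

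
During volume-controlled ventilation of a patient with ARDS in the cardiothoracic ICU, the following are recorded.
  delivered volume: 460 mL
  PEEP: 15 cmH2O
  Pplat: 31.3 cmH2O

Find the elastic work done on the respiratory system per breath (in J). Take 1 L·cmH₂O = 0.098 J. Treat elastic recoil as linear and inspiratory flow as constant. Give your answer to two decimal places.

Elastic work ≈ ½ × (Pplat − PEEP) × Vt = 0.5 × (31.3 − 15) × 0.460 L = 0.5 × 16.3 × 0.460 = 3.749 L·cmH2O.
× 0.098 J/(L·cmH2O) → 0.3674 J.

0.37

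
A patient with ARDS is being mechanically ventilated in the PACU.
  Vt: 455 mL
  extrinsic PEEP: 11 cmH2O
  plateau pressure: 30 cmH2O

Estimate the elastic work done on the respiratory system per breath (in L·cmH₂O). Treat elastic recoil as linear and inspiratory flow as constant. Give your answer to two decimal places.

4.32

Elastic work ≈ ½ × (Pplat − PEEP) × Vt = 0.5 × (30 − 11) × 0.455 L = 0.5 × 19.0 × 0.455 = 4.323 L·cmH2O.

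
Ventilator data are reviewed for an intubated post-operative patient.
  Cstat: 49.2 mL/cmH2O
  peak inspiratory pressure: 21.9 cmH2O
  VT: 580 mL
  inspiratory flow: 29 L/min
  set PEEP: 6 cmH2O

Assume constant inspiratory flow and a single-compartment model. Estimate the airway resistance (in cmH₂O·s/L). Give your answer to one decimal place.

8.5

Flow: 29 L/min ÷ 60 = 0.4833 L/s.
Equation of motion (constant flow): PIP = Vt/C + R·V̇ + PEEP.
R·V̇ = PIP − Vt/C − PEEP = 21.9 − 580/49.2 − 6 = 21.9 − 11.789 − 6 = 4.111 cmH2O.
R = 4.111 / 0.4833 = 8.506 cmH2O·s/L.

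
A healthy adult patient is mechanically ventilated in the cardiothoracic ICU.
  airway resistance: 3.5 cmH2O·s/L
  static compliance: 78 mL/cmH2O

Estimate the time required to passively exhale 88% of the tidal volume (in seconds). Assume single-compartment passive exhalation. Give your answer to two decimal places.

τ = R × C = 3.5 × 78 mL/cmH2O = 3.5 × 0.078 L/cmH2O = 0.273 s.
Exhaled fraction f = 1 − e^(−t/τ) → t = −τ·ln(1 − f) = −0.273·ln(0.12) = 0.5788 s.

0.58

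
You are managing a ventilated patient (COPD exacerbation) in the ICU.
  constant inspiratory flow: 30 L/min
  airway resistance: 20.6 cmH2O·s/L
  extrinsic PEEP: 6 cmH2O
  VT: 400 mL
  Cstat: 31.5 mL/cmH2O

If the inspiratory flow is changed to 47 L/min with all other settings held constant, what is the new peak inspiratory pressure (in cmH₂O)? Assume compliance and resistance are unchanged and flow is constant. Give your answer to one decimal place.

Flow: 30 L/min ÷ 60 = 0.5 L/s.
New flow: 47 L/min ÷ 60 = 0.7833 L/s.
PIP = Vt/C + R·V̇ + PEEP (constant-flow equation of motion).
Only the resistive term changes: ΔPIP = R × ΔV̇ = 20.6 × (0.7833 − 0.5) = 20.6 × 0.2833 = 5.836 cmH2O.
Original PIP = 400/31.5 + 20.6×0.5 + 6 = 28.998 cmH2O; new PIP = 28.998 + (5.836) = 34.834 cmH2O.

34.8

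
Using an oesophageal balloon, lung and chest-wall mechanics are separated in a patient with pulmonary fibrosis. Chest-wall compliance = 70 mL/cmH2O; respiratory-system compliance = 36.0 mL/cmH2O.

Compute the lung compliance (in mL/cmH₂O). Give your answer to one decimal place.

74.1

1/CL = 1/Crs − 1/Ccw.
1/CL = 1/36.0 − 1/70 = 0.01349.
CL = 74.129 mL/cmH2O.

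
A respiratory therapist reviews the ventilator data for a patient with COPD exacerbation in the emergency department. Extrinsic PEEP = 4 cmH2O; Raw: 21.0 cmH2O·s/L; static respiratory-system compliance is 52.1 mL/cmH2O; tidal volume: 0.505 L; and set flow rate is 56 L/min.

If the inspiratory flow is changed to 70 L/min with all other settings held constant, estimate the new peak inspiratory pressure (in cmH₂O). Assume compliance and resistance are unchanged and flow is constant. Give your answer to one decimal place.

Flow: 56 L/min ÷ 60 = 0.9333 L/s.
New flow: 70 L/min ÷ 60 = 1.1667 L/s.
PIP = Vt/C + R·V̇ + PEEP (constant-flow equation of motion).
Only the resistive term changes: ΔPIP = R × ΔV̇ = 21.0 × (1.1667 − 0.9333) = 21.0 × 0.2334 = 4.901 cmH2O.
Original PIP = 505/52.1 + 21.0×0.9333 + 4 = 33.292 cmH2O; new PIP = 33.292 + (4.901) = 38.193 cmH2O.

38.2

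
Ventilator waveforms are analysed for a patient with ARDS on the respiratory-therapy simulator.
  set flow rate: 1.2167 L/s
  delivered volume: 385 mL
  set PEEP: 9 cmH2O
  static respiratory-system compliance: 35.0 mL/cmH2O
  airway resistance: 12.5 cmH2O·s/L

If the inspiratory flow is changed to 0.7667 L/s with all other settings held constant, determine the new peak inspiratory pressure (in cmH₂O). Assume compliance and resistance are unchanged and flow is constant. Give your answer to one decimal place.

29.6

PIP = Vt/C + R·V̇ + PEEP (constant-flow equation of motion).
Only the resistive term changes: ΔPIP = R × ΔV̇ = 12.5 × (0.7667 − 1.2167) = 12.5 × -0.45 = -5.625 cmH2O.
Original PIP = 385/35.0 + 12.5×1.2167 + 9 = 35.209 cmH2O; new PIP = 35.209 + (-5.625) = 29.584 cmH2O.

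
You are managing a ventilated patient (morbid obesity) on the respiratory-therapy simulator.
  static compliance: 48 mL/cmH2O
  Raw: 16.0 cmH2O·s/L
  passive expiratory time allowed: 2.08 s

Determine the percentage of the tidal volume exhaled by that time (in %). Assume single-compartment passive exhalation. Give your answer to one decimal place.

τ = R × C = 16.0 × 48 mL/cmH2O = 16.0 × 0.048 L/cmH2O = 0.768 s.
Passive exhalation: V(t)/V₀ = e^(−t/τ) = e^(−2.08/0.768) = 0.06665.
Fraction exhaled = 1 − 0.06665 = 0.9334 → 93.34%.

93.3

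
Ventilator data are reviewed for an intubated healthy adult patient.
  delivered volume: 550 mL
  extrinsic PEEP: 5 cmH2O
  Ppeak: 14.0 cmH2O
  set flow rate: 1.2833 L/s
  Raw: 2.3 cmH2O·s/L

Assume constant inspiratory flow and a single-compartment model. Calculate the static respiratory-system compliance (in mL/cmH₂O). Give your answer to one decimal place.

Equation of motion (constant flow): PIP = Vt/C + R·V̇ + PEEP.
Vt/C = PIP − R·V̇ − PEEP = 14.0 − 2.3×1.2833 − 5 = 14.0 − 2.952 − 5 = 6.048 cmH2O.
C = Vt / 6.048 = 550 / 6.048 = 90.939 mL/cmH2O.

90.9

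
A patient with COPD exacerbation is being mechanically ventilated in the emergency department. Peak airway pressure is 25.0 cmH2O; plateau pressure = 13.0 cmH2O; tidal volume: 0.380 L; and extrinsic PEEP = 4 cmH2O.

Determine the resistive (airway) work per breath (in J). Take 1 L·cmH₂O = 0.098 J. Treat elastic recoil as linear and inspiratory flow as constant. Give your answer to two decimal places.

0.45

With constant inspiratory flow the resistive pressure is constant at PIP − Pplat = 25.0 − 13.0 = 12.0 cmH2O, so resistive work = 12.0 × 0.380 = 4.56 L·cmH2O.
× 0.098 J/(L·cmH2O) → 0.4469 J.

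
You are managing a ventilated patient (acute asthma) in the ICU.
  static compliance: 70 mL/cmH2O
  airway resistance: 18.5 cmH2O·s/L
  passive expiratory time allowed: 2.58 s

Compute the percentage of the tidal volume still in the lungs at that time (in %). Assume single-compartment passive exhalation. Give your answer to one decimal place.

13.6

τ = R × C = 18.5 × 70 mL/cmH2O = 18.5 × 0.070 L/cmH2O = 1.295 s.
Passive exhalation: V(t)/V₀ = e^(−t/τ) = e^(−2.58/1.295) = 0.1364.
Fraction remaining = 0.1364 → 13.64%.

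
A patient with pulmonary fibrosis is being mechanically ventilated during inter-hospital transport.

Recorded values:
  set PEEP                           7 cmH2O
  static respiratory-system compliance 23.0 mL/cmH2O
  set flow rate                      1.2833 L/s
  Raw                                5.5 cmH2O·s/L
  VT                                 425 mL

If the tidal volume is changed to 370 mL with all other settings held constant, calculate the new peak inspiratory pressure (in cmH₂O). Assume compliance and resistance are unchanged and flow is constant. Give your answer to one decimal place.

PIP = Vt/C + R·V̇ + PEEP (constant-flow equation of motion).
Only the elastic term changes: ΔPIP = ΔVt / C = (370 − 425) / 23.0 = -2.391 cmH2O.
Original PIP = 425/23.0 + 5.5×1.2833 + 7 = 32.536 cmH2O; new PIP = 32.536 + (-2.391) = 30.145 cmH2O.

30.1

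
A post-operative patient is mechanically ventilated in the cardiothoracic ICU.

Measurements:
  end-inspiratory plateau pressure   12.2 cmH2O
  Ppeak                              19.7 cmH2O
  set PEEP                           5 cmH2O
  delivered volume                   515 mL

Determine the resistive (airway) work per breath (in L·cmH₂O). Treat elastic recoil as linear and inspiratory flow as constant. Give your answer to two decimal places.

3.86

With constant inspiratory flow the resistive pressure is constant at PIP − Pplat = 19.7 − 12.2 = 7.5 cmH2O, so resistive work = 7.5 × 0.515 = 3.863 L·cmH2O.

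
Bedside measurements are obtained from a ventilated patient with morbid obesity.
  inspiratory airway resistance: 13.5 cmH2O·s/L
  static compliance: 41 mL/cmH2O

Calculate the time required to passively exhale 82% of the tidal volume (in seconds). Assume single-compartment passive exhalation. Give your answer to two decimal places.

τ = R × C = 13.5 × 41 mL/cmH2O = 13.5 × 0.041 L/cmH2O = 0.5535 s.
Exhaled fraction f = 1 − e^(−t/τ) → t = −τ·ln(1 − f) = −0.5535·ln(0.18) = 0.9491 s.

0.95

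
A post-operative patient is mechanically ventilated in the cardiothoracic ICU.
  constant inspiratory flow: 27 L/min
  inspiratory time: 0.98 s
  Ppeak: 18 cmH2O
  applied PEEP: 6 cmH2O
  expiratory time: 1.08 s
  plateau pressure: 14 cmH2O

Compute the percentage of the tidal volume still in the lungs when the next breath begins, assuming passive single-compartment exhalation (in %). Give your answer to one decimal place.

Flow: 27 L/min ÷ 60 = 0.45 L/s.
Vt = flow × Ti = 0.45 L/s × 0.98 s × 1000 mL/L = 441.0 mL.
R = (PIP − Pplat)/V̇ = (18 − 14) / 0.45 = 4.0/0.45 = 8.889 cmH2O·s/L.
C = Vt/(Pplat − PEEP) = 441.0 / (14 − 6) = 441.0/8.0 = 55.125 mL/cmH2O.
τ = R × C = 8.889 × 0.05513 L/cmH2O = 0.4901 s.
Fraction remaining at end-expiration = e^(−Te/τ) = e^(−1.08/0.4901) = 0.1104 → 11.04%.

11.0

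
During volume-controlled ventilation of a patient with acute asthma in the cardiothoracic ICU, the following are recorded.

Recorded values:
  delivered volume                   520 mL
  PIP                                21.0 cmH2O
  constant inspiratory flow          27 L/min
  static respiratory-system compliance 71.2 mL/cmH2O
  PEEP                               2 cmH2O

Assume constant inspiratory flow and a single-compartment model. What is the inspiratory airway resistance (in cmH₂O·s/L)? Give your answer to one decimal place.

Flow: 27 L/min ÷ 60 = 0.45 L/s.
Equation of motion (constant flow): PIP = Vt/C + R·V̇ + PEEP.
R·V̇ = PIP − Vt/C − PEEP = 21.0 − 520/71.2 − 2 = 21.0 − 7.303 − 2 = 11.697 cmH2O.
R = 11.697 / 0.45 = 25.993 cmH2O·s/L.

26.0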